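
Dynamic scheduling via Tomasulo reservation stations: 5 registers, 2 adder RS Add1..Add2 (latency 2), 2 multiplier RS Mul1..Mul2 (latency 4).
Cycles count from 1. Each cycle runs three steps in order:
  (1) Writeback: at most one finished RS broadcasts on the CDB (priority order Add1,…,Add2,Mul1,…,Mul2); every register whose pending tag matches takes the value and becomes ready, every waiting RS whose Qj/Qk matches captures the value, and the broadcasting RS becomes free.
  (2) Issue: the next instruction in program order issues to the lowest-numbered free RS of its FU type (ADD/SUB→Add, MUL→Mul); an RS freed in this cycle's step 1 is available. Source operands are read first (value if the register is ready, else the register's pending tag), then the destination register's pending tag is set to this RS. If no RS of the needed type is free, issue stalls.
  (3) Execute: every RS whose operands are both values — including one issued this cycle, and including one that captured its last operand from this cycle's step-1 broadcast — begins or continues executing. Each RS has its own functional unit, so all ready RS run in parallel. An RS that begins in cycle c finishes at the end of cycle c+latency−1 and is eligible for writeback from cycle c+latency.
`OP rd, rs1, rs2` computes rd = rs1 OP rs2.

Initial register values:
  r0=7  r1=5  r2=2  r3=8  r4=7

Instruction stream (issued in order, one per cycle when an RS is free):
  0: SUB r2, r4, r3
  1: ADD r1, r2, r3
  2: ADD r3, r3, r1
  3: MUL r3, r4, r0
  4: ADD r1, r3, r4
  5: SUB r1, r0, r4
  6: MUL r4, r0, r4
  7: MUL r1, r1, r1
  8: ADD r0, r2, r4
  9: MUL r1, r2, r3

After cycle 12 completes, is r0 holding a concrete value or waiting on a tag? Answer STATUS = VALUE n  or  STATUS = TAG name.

c1: issue SUB r2<-Add1 | r0:7,r1:5,r2:Add1,r3:8,r4:7
c2: issue ADD r1<-Add2 | r0:7,r1:Add2,r2:Add1,r3:8,r4:7
c3: CDB Add1=-1; issue ADD r3<-Add1 | r0:7,r1:Add2,r2:-1,r3:Add1,r4:7
c4: issue MUL r3<-Mul1 | r0:7,r1:Add2,r2:-1,r3:Mul1,r4:7
c5: CDB Add2=7; issue ADD r1<-Add2 | r0:7,r1:Add2,r2:-1,r3:Mul1,r4:7
c6: stall | r0:7,r1:Add2,r2:-1,r3:Mul1,r4:7
c7: CDB Add1=15; issue SUB r1<-Add1 | r0:7,r1:Add1,r2:-1,r3:Mul1,r4:7
c8: CDB Mul1=49; issue MUL r4<-Mul1 | r0:7,r1:Add1,r2:-1,r3:49,r4:Mul1
c9: CDB Add1=0; issue MUL r1<-Mul2 | r0:7,r1:Mul2,r2:-1,r3:49,r4:Mul1
c10: CDB Add2=56; issue ADD r0<-Add1 | r0:Add1,r1:Mul2,r2:-1,r3:49,r4:Mul1
c11: stall | r0:Add1,r1:Mul2,r2:-1,r3:49,r4:Mul1
c12: CDB Mul1=49; issue MUL r1<-Mul1 | r0:Add1,r1:Mul1,r2:-1,r3:49,r4:49

STATUS = TAG Add1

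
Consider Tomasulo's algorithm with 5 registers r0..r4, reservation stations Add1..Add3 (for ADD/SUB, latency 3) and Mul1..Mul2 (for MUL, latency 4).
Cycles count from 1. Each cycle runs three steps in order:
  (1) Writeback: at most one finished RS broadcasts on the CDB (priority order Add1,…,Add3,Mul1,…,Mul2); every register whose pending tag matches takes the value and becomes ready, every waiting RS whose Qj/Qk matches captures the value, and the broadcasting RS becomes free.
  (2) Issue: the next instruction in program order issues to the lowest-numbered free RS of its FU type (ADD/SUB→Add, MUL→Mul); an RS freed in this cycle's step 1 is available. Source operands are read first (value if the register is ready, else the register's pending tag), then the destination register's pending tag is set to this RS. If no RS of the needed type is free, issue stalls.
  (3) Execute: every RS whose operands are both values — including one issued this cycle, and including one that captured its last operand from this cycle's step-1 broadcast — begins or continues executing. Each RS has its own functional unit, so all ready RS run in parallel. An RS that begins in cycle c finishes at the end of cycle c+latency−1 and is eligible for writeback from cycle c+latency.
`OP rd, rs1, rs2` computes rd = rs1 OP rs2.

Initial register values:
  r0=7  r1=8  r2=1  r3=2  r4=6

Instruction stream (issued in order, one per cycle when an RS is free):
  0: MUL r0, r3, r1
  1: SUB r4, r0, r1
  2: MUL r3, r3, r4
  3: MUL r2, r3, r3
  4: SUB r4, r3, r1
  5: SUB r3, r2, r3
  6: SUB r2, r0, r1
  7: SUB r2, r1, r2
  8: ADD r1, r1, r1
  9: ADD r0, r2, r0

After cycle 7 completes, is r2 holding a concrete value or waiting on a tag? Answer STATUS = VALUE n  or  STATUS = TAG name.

STATUS = TAG Mul1

c1: issue MUL r0<-Mul1 | r0:Mul1,r1:8,r2:1,r3:2,r4:6
c2: issue SUB r4<-Add1 | r0:Mul1,r1:8,r2:1,r3:2,r4:Add1
c3: issue MUL r3<-Mul2 | r0:Mul1,r1:8,r2:1,r3:Mul2,r4:Add1
c4: stall | r0:Mul1,r1:8,r2:1,r3:Mul2,r4:Add1
c5: CDB Mul1=16; issue MUL r2<-Mul1 | r0:16,r1:8,r2:Mul1,r3:Mul2,r4:Add1
c6: issue SUB r4<-Add2 | r0:16,r1:8,r2:Mul1,r3:Mul2,r4:Add2
c7: issue SUB r3<-Add3 | r0:16,r1:8,r2:Mul1,r3:Add3,r4:Add2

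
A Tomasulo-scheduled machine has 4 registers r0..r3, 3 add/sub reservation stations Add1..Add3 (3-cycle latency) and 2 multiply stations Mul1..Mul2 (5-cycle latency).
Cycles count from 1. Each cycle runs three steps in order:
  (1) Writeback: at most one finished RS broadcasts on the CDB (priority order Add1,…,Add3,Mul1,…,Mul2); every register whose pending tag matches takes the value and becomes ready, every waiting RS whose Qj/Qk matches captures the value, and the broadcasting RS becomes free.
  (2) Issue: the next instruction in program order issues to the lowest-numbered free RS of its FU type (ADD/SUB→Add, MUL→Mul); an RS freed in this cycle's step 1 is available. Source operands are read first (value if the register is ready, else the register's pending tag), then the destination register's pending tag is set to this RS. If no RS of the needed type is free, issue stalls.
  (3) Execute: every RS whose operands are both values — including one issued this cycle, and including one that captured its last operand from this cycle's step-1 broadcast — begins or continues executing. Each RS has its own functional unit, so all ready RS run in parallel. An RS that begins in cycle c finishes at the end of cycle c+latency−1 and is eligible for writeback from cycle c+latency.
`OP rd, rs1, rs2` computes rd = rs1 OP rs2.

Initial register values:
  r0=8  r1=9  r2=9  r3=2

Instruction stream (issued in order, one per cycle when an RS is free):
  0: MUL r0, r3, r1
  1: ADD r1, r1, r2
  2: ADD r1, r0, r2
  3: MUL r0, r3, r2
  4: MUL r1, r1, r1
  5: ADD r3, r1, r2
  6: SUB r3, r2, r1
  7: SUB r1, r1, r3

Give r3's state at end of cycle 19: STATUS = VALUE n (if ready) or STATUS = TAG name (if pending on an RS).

STATUS = VALUE -720

c1: issue MUL r0<-Mul1 | r0:Mul1,r1:9,r2:9,r3:2
c2: issue ADD r1<-Add1 | r0:Mul1,r1:Add1,r2:9,r3:2
c3: issue ADD r1<-Add2 | r0:Mul1,r1:Add2,r2:9,r3:2
c4: issue MUL r0<-Mul2 | r0:Mul2,r1:Add2,r2:9,r3:2
c5: CDB Add1=18; stall | r0:Mul2,r1:Add2,r2:9,r3:2
c6: CDB Mul1=18; issue MUL r1<-Mul1 | r0:Mul2,r1:Mul1,r2:9,r3:2
c7: issue ADD r3<-Add1 | r0:Mul2,r1:Mul1,r2:9,r3:Add1
c8: issue SUB r3<-Add3 | r0:Mul2,r1:Mul1,r2:9,r3:Add3
c9: CDB Add2=27; issue SUB r1<-Add2 | r0:Mul2,r1:Add2,r2:9,r3:Add3
c10: CDB Mul2=18 | r0:18,r1:Add2,r2:9,r3:Add3
c11: - | r0:18,r1:Add2,r2:9,r3:Add3
c12: - | r0:18,r1:Add2,r2:9,r3:Add3
c13: - | r0:18,r1:Add2,r2:9,r3:Add3
c14: CDB Mul1=729 | r0:18,r1:Add2,r2:9,r3:Add3
c15: - | r0:18,r1:Add2,r2:9,r3:Add3
c16: - | r0:18,r1:Add2,r2:9,r3:Add3
c17: CDB Add1=738 | r0:18,r1:Add2,r2:9,r3:Add3
c18: CDB Add3=-720 | r0:18,r1:Add2,r2:9,r3:-720
c19: - | r0:18,r1:Add2,r2:9,r3:-720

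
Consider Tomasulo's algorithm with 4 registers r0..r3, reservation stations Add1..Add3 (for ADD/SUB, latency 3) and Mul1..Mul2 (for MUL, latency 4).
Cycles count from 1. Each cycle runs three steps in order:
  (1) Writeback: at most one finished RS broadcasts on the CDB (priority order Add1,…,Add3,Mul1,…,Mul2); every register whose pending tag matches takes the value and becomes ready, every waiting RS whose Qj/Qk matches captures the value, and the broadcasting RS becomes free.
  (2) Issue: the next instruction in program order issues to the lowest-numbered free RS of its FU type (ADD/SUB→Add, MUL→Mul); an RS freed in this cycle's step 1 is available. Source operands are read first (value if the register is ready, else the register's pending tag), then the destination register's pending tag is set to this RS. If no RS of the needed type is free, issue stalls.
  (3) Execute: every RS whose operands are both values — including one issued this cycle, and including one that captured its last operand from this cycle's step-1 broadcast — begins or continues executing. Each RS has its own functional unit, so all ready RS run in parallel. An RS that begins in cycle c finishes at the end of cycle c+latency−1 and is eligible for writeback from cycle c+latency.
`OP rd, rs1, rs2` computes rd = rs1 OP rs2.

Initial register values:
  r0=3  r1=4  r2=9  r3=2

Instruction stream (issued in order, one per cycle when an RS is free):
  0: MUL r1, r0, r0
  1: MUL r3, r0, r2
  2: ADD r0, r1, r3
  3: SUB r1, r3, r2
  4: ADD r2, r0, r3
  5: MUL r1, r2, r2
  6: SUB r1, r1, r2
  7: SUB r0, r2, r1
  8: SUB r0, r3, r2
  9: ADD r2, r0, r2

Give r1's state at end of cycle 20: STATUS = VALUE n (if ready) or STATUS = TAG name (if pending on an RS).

STATUS = VALUE 3906

c1: issue MUL r1<-Mul1 | r0:3,r1:Mul1,r2:9,r3:2
c2: issue MUL r3<-Mul2 | r0:3,r1:Mul1,r2:9,r3:Mul2
c3: issue ADD r0<-Add1 | r0:Add1,r1:Mul1,r2:9,r3:Mul2
c4: issue SUB r1<-Add2 | r0:Add1,r1:Add2,r2:9,r3:Mul2
c5: CDB Mul1=9; issue ADD r2<-Add3 | r0:Add1,r1:Add2,r2:Add3,r3:Mul2
c6: CDB Mul2=27; issue MUL r1<-Mul1 | r0:Add1,r1:Mul1,r2:Add3,r3:27
c7: stall | r0:Add1,r1:Mul1,r2:Add3,r3:27
c8: stall | r0:Add1,r1:Mul1,r2:Add3,r3:27
c9: CDB Add1=36; issue SUB r1<-Add1 | r0:36,r1:Add1,r2:Add3,r3:27
c10: CDB Add2=18; issue SUB r0<-Add2 | r0:Add2,r1:Add1,r2:Add3,r3:27
c11: stall | r0:Add2,r1:Add1,r2:Add3,r3:27
c12: CDB Add3=63; issue SUB r0<-Add3 | r0:Add3,r1:Add1,r2:63,r3:27
c13: stall | r0:Add3,r1:Add1,r2:63,r3:27
c14: stall | r0:Add3,r1:Add1,r2:63,r3:27
c15: CDB Add3=-36; issue ADD r2<-Add3 | r0:-36,r1:Add1,r2:Add3,r3:27
c16: CDB Mul1=3969 | r0:-36,r1:Add1,r2:Add3,r3:27
c17: - | r0:-36,r1:Add1,r2:Add3,r3:27
c18: CDB Add3=27 | r0:-36,r1:Add1,r2:27,r3:27
c19: CDB Add1=3906 | r0:-36,r1:3906,r2:27,r3:27
c20: - | r0:-36,r1:3906,r2:27,r3:27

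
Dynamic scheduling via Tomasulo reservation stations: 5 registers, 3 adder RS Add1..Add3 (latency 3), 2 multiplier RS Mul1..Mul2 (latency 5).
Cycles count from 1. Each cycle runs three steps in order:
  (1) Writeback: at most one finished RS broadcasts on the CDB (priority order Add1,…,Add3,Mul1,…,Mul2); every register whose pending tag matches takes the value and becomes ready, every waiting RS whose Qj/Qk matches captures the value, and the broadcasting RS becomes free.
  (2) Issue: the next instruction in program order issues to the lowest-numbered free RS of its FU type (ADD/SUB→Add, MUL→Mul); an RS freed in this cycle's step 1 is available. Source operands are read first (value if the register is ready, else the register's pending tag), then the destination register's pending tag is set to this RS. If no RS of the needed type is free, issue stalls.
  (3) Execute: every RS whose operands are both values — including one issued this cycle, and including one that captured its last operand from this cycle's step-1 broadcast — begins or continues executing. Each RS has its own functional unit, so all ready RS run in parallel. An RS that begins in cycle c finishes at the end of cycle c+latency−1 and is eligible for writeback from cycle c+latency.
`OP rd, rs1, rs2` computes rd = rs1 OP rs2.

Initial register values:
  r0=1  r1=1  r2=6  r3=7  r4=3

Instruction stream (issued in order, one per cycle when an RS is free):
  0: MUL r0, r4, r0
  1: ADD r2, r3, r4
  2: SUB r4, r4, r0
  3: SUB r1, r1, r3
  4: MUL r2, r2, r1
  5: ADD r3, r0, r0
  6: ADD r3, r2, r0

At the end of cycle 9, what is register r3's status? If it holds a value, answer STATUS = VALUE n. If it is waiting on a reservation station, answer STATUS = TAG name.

cycle 1: issue MUL r0<-Mul1 // r0:Mul1,r1:1,r2:6,r3:7,r4:3
cycle 2: issue ADD r2<-Add1 // r0:Mul1,r1:1,r2:Add1,r3:7,r4:3
cycle 3: issue SUB r4<-Add2 // r0:Mul1,r1:1,r2:Add1,r3:7,r4:Add2
cycle 4: issue SUB r1<-Add3 // r0:Mul1,r1:Add3,r2:Add1,r3:7,r4:Add2
cycle 5: CDB Add1=10; issue MUL r2<-Mul2 // r0:Mul1,r1:Add3,r2:Mul2,r3:7,r4:Add2
cycle 6: CDB Mul1=3; issue ADD r3<-Add1 // r0:3,r1:Add3,r2:Mul2,r3:Add1,r4:Add2
cycle 7: CDB Add3=-6; issue ADD r3<-Add3 // r0:3,r1:-6,r2:Mul2,r3:Add3,r4:Add2
cycle 8: - // r0:3,r1:-6,r2:Mul2,r3:Add3,r4:Add2
cycle 9: CDB Add1=6 // r0:3,r1:-6,r2:Mul2,r3:Add3,r4:Add2

STATUS = TAG Add3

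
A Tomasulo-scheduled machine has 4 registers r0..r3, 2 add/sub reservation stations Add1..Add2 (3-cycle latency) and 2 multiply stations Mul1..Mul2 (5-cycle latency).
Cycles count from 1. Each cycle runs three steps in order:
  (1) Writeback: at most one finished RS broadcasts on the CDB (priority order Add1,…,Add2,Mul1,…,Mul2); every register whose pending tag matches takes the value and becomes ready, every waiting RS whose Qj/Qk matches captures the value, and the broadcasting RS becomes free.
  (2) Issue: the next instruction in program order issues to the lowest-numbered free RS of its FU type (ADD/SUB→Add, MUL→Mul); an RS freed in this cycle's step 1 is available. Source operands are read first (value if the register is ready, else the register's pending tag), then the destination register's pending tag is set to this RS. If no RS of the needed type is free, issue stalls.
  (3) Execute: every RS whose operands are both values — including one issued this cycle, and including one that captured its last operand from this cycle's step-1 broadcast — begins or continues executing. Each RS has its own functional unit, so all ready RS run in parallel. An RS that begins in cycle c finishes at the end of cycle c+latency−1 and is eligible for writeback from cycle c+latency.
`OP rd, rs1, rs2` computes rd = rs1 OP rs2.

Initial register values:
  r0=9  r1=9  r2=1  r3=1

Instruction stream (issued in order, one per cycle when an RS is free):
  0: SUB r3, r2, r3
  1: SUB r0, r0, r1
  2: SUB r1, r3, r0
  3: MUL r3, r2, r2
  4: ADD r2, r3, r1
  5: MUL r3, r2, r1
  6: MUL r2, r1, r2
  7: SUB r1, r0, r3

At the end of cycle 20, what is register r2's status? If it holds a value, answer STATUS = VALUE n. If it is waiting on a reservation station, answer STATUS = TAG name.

c1: issue SUB r3<-Add1 | r0:9,r1:9,r2:1,r3:Add1
c2: issue SUB r0<-Add2 | r0:Add2,r1:9,r2:1,r3:Add1
c3: stall | r0:Add2,r1:9,r2:1,r3:Add1
c4: CDB Add1=0; issue SUB r1<-Add1 | r0:Add2,r1:Add1,r2:1,r3:0
c5: CDB Add2=0; issue MUL r3<-Mul1 | r0:0,r1:Add1,r2:1,r3:Mul1
c6: issue ADD r2<-Add2 | r0:0,r1:Add1,r2:Add2,r3:Mul1
c7: issue MUL r3<-Mul2 | r0:0,r1:Add1,r2:Add2,r3:Mul2
c8: CDB Add1=0; stall | r0:0,r1:0,r2:Add2,r3:Mul2
c9: stall | r0:0,r1:0,r2:Add2,r3:Mul2
c10: CDB Mul1=1; issue MUL r2<-Mul1 | r0:0,r1:0,r2:Mul1,r3:Mul2
c11: issue SUB r1<-Add1 | r0:0,r1:Add1,r2:Mul1,r3:Mul2
c12: - | r0:0,r1:Add1,r2:Mul1,r3:Mul2
c13: CDB Add2=1 | r0:0,r1:Add1,r2:Mul1,r3:Mul2
c14: - | r0:0,r1:Add1,r2:Mul1,r3:Mul2
c15: - | r0:0,r1:Add1,r2:Mul1,r3:Mul2
c16: - | r0:0,r1:Add1,r2:Mul1,r3:Mul2
c17: - | r0:0,r1:Add1,r2:Mul1,r3:Mul2
c18: CDB Mul1=0 | r0:0,r1:Add1,r2:0,r3:Mul2
c19: CDB Mul2=0 | r0:0,r1:Add1,r2:0,r3:0
c20: - | r0:0,r1:Add1,r2:0,r3:0

STATUS = VALUE 0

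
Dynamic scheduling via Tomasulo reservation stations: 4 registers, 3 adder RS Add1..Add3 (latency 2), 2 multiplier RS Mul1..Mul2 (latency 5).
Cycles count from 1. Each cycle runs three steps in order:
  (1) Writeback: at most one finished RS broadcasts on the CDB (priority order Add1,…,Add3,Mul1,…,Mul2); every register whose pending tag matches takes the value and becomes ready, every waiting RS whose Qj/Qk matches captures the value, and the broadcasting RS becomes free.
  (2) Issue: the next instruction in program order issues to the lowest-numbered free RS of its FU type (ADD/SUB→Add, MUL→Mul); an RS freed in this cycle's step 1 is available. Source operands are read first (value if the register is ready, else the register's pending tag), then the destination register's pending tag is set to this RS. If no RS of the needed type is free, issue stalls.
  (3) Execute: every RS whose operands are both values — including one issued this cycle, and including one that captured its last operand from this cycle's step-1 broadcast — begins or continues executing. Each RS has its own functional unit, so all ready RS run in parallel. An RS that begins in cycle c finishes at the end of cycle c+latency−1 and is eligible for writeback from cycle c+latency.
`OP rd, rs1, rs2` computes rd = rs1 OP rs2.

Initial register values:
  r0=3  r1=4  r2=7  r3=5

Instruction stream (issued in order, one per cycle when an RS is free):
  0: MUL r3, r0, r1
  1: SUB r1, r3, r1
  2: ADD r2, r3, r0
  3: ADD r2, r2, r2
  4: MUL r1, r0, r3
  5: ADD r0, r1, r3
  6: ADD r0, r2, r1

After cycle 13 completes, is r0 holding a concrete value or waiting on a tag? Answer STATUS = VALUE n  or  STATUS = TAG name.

STATUS = TAG Add2

  c1: issue MUL r3<-Mul1  regs: r0:3,r1:4,r2:7,r3:Mul1
  c2: issue SUB r1<-Add1  regs: r0:3,r1:Add1,r2:7,r3:Mul1
  c3: issue ADD r2<-Add2  regs: r0:3,r1:Add1,r2:Add2,r3:Mul1
  c4: issue ADD r2<-Add3  regs: r0:3,r1:Add1,r2:Add3,r3:Mul1
  c5: issue MUL r1<-Mul2  regs: r0:3,r1:Mul2,r2:Add3,r3:Mul1
  c6: CDB Mul1=12; stall  regs: r0:3,r1:Mul2,r2:Add3,r3:12
  c7: stall  regs: r0:3,r1:Mul2,r2:Add3,r3:12
  c8: CDB Add1=8; issue ADD r0<-Add1  regs: r0:Add1,r1:Mul2,r2:Add3,r3:12
  c9: CDB Add2=15; issue ADD r0<-Add2  regs: r0:Add2,r1:Mul2,r2:Add3,r3:12
  c10: -  regs: r0:Add2,r1:Mul2,r2:Add3,r3:12
  c11: CDB Add3=30  regs: r0:Add2,r1:Mul2,r2:30,r3:12
  c12: CDB Mul2=36  regs: r0:Add2,r1:36,r2:30,r3:12
  c13: -  regs: r0:Add2,r1:36,r2:30,r3:12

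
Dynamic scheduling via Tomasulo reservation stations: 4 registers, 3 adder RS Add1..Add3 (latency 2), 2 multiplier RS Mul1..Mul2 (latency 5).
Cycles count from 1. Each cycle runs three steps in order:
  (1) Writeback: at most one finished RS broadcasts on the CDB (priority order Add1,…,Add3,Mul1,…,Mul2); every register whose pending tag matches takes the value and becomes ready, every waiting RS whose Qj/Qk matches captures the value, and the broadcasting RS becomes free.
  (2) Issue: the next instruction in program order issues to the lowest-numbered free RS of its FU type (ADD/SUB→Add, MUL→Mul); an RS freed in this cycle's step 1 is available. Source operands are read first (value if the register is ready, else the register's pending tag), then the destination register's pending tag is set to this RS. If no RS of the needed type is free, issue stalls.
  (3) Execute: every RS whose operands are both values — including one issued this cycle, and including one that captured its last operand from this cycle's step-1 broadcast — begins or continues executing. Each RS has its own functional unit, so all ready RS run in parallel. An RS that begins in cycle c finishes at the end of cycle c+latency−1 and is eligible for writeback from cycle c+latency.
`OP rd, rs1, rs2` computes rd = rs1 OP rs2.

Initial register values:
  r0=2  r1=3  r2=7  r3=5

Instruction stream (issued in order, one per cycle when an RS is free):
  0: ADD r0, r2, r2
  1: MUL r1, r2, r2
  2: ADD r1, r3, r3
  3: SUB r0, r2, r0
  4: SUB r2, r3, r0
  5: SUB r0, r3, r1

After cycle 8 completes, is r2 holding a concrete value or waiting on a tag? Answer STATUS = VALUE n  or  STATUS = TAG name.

  c1: issue ADD r0<-Add1  regs: r0:Add1,r1:3,r2:7,r3:5
  c2: issue MUL r1<-Mul1  regs: r0:Add1,r1:Mul1,r2:7,r3:5
  c3: CDB Add1=14; issue ADD r1<-Add1  regs: r0:14,r1:Add1,r2:7,r3:5
  c4: issue SUB r0<-Add2  regs: r0:Add2,r1:Add1,r2:7,r3:5
  c5: CDB Add1=10; issue SUB r2<-Add1  regs: r0:Add2,r1:10,r2:Add1,r3:5
  c6: CDB Add2=-7; issue SUB r0<-Add2  regs: r0:Add2,r1:10,r2:Add1,r3:5
  c7: CDB Mul1=49  regs: r0:Add2,r1:10,r2:Add1,r3:5
  c8: CDB Add1=12  regs: r0:Add2,r1:10,r2:12,r3:5

STATUS = VALUE 12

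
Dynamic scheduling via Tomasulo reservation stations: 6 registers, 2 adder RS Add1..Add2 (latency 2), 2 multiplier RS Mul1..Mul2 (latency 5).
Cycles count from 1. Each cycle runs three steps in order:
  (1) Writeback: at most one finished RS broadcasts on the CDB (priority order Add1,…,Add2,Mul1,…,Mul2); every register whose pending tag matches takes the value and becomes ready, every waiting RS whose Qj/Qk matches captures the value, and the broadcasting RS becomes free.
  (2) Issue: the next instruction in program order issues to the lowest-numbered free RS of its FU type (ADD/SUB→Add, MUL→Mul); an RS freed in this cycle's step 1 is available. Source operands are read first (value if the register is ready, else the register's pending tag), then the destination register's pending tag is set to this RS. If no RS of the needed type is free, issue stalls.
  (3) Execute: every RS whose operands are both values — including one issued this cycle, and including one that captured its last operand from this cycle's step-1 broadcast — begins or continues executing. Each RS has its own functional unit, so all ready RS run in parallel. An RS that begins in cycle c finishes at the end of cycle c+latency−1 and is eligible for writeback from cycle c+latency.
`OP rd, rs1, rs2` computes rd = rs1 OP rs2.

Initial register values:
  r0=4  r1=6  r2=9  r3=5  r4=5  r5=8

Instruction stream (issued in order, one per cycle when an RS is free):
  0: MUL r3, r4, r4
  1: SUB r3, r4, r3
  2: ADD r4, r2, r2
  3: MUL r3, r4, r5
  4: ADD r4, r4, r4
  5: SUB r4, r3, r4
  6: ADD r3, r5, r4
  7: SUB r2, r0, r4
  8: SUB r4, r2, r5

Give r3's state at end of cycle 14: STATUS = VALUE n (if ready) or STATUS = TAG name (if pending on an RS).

STATUS = VALUE 116

  c1: issue MUL r3<-Mul1  regs: r0:4,r1:6,r2:9,r3:Mul1,r4:5,r5:8
  c2: issue SUB r3<-Add1  regs: r0:4,r1:6,r2:9,r3:Add1,r4:5,r5:8
  c3: issue ADD r4<-Add2  regs: r0:4,r1:6,r2:9,r3:Add1,r4:Add2,r5:8
  c4: issue MUL r3<-Mul2  regs: r0:4,r1:6,r2:9,r3:Mul2,r4:Add2,r5:8
  c5: CDB Add2=18; issue ADD r4<-Add2  regs: r0:4,r1:6,r2:9,r3:Mul2,r4:Add2,r5:8
  c6: CDB Mul1=25; stall  regs: r0:4,r1:6,r2:9,r3:Mul2,r4:Add2,r5:8
  c7: CDB Add2=36; issue SUB r4<-Add2  regs: r0:4,r1:6,r2:9,r3:Mul2,r4:Add2,r5:8
  c8: CDB Add1=-20; issue ADD r3<-Add1  regs: r0:4,r1:6,r2:9,r3:Add1,r4:Add2,r5:8
  c9: stall  regs: r0:4,r1:6,r2:9,r3:Add1,r4:Add2,r5:8
  c10: CDB Mul2=144; stall  regs: r0:4,r1:6,r2:9,r3:Add1,r4:Add2,r5:8
  c11: stall  regs: r0:4,r1:6,r2:9,r3:Add1,r4:Add2,r5:8
  c12: CDB Add2=108; issue SUB r2<-Add2  regs: r0:4,r1:6,r2:Add2,r3:Add1,r4:108,r5:8
  c13: stall  regs: r0:4,r1:6,r2:Add2,r3:Add1,r4:108,r5:8
  c14: CDB Add1=116; issue SUB r4<-Add1  regs: r0:4,r1:6,r2:Add2,r3:116,r4:Add1,r5:8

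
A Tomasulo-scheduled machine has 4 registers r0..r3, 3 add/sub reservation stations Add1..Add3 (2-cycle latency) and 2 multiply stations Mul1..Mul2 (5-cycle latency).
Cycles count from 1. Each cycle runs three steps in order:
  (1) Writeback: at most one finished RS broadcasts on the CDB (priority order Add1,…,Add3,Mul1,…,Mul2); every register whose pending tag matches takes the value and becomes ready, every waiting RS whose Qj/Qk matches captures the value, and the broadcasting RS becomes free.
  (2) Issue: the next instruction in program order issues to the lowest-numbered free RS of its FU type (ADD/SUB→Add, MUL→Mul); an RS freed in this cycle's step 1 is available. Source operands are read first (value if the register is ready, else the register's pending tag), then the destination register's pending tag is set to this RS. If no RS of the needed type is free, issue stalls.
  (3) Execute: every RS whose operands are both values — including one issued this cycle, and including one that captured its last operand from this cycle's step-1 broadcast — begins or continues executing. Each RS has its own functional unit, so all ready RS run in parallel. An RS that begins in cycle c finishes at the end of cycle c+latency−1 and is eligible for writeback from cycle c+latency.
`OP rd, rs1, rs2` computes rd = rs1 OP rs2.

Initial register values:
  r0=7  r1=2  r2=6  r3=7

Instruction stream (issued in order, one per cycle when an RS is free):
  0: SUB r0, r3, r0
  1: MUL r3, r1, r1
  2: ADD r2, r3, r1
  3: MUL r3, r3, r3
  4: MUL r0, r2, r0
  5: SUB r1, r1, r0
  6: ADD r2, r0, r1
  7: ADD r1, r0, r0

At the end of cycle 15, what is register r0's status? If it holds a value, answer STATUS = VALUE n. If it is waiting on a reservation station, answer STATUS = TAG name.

STATUS = VALUE 0

cycle 1: issue SUB r0<-Add1 // r0:Add1,r1:2,r2:6,r3:7
cycle 2: issue MUL r3<-Mul1 // r0:Add1,r1:2,r2:6,r3:Mul1
cycle 3: CDB Add1=0; issue ADD r2<-Add1 // r0:0,r1:2,r2:Add1,r3:Mul1
cycle 4: issue MUL r3<-Mul2 // r0:0,r1:2,r2:Add1,r3:Mul2
cycle 5: stall // r0:0,r1:2,r2:Add1,r3:Mul2
cycle 6: stall // r0:0,r1:2,r2:Add1,r3:Mul2
cycle 7: CDB Mul1=4; issue MUL r0<-Mul1 // r0:Mul1,r1:2,r2:Add1,r3:Mul2
cycle 8: issue SUB r1<-Add2 // r0:Mul1,r1:Add2,r2:Add1,r3:Mul2
cycle 9: CDB Add1=6; issue ADD r2<-Add1 // r0:Mul1,r1:Add2,r2:Add1,r3:Mul2
cycle 10: issue ADD r1<-Add3 // r0:Mul1,r1:Add3,r2:Add1,r3:Mul2
cycle 11: - // r0:Mul1,r1:Add3,r2:Add1,r3:Mul2
cycle 12: CDB Mul2=16 // r0:Mul1,r1:Add3,r2:Add1,r3:16
cycle 13: - // r0:Mul1,r1:Add3,r2:Add1,r3:16
cycle 14: CDB Mul1=0 // r0:0,r1:Add3,r2:Add1,r3:16
cycle 15: - // r0:0,r1:Add3,r2:Add1,r3:16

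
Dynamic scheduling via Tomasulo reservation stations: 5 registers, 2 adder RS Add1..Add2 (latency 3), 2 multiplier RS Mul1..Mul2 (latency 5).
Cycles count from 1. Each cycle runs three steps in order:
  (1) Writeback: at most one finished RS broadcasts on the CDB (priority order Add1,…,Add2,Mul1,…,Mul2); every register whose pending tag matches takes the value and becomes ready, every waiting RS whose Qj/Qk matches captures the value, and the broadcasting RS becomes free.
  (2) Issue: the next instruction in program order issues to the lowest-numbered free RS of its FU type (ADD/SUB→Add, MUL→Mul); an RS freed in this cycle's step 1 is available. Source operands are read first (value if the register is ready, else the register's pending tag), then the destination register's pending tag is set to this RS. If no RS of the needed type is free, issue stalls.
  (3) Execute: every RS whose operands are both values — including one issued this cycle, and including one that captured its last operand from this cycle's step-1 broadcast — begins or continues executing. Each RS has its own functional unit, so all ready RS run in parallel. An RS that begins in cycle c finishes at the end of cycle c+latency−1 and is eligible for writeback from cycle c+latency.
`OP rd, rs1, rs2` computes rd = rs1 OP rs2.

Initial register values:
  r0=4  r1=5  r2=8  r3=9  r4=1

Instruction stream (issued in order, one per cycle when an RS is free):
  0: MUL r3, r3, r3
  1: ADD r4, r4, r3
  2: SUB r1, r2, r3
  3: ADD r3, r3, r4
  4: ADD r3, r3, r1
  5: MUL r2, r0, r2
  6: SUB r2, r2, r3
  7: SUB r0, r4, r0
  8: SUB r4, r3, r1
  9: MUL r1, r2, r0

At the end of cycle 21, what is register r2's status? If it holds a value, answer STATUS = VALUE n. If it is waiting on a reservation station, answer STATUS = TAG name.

cycle 1: issue MUL r3<-Mul1 // r0:4,r1:5,r2:8,r3:Mul1,r4:1
cycle 2: issue ADD r4<-Add1 // r0:4,r1:5,r2:8,r3:Mul1,r4:Add1
cycle 3: issue SUB r1<-Add2 // r0:4,r1:Add2,r2:8,r3:Mul1,r4:Add1
cycle 4: stall // r0:4,r1:Add2,r2:8,r3:Mul1,r4:Add1
cycle 5: stall // r0:4,r1:Add2,r2:8,r3:Mul1,r4:Add1
cycle 6: CDB Mul1=81; stall // r0:4,r1:Add2,r2:8,r3:81,r4:Add1
cycle 7: stall // r0:4,r1:Add2,r2:8,r3:81,r4:Add1
cycle 8: stall // r0:4,r1:Add2,r2:8,r3:81,r4:Add1
cycle 9: CDB Add1=82; issue ADD r3<-Add1 // r0:4,r1:Add2,r2:8,r3:Add1,r4:82
cycle 10: CDB Add2=-73; issue ADD r3<-Add2 // r0:4,r1:-73,r2:8,r3:Add2,r4:82
cycle 11: issue MUL r2<-Mul1 // r0:4,r1:-73,r2:Mul1,r3:Add2,r4:82
cycle 12: CDB Add1=163; issue SUB r2<-Add1 // r0:4,r1:-73,r2:Add1,r3:Add2,r4:82
cycle 13: stall // r0:4,r1:-73,r2:Add1,r3:Add2,r4:82
cycle 14: stall // r0:4,r1:-73,r2:Add1,r3:Add2,r4:82
cycle 15: CDB Add2=90; issue SUB r0<-Add2 // r0:Add2,r1:-73,r2:Add1,r3:90,r4:82
cycle 16: CDB Mul1=32; stall // r0:Add2,r1:-73,r2:Add1,r3:90,r4:82
cycle 17: stall // r0:Add2,r1:-73,r2:Add1,r3:90,r4:82
cycle 18: CDB Add2=78; issue SUB r4<-Add2 // r0:78,r1:-73,r2:Add1,r3:90,r4:Add2
cycle 19: CDB Add1=-58; issue MUL r1<-Mul1 // r0:78,r1:Mul1,r2:-58,r3:90,r4:Add2
cycle 20: - // r0:78,r1:Mul1,r2:-58,r3:90,r4:Add2
cycle 21: CDB Add2=163 // r0:78,r1:Mul1,r2:-58,r3:90,r4:163

STATUS = VALUE -58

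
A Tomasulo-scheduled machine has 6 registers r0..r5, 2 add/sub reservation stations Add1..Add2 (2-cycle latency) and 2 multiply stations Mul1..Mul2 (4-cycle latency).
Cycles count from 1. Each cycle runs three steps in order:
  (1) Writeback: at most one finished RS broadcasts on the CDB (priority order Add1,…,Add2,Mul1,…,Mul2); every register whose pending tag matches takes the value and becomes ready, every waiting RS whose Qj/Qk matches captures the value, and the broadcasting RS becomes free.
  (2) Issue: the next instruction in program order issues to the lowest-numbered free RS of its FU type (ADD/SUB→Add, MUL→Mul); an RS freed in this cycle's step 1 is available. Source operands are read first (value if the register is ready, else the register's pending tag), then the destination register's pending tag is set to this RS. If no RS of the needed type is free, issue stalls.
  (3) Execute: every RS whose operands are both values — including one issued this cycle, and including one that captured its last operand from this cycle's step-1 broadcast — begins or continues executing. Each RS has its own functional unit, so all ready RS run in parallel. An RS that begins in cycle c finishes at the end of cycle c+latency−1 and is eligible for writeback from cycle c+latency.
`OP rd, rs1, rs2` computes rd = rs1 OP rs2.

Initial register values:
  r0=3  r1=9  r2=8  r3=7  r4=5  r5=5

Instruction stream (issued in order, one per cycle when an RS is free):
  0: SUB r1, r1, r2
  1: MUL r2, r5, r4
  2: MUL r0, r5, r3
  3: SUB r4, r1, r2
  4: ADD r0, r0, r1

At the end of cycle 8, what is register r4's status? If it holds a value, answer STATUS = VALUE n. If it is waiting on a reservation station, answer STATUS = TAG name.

cycle 1: issue SUB r1<-Add1 // r0:3,r1:Add1,r2:8,r3:7,r4:5,r5:5
cycle 2: issue MUL r2<-Mul1 // r0:3,r1:Add1,r2:Mul1,r3:7,r4:5,r5:5
cycle 3: CDB Add1=1; issue MUL r0<-Mul2 // r0:Mul2,r1:1,r2:Mul1,r3:7,r4:5,r5:5
cycle 4: issue SUB r4<-Add1 // r0:Mul2,r1:1,r2:Mul1,r3:7,r4:Add1,r5:5
cycle 5: issue ADD r0<-Add2 // r0:Add2,r1:1,r2:Mul1,r3:7,r4:Add1,r5:5
cycle 6: CDB Mul1=25 // r0:Add2,r1:1,r2:25,r3:7,r4:Add1,r5:5
cycle 7: CDB Mul2=35 // r0:Add2,r1:1,r2:25,r3:7,r4:Add1,r5:5
cycle 8: CDB Add1=-24 // r0:Add2,r1:1,r2:25,r3:7,r4:-24,r5:5

STATUS = VALUE -24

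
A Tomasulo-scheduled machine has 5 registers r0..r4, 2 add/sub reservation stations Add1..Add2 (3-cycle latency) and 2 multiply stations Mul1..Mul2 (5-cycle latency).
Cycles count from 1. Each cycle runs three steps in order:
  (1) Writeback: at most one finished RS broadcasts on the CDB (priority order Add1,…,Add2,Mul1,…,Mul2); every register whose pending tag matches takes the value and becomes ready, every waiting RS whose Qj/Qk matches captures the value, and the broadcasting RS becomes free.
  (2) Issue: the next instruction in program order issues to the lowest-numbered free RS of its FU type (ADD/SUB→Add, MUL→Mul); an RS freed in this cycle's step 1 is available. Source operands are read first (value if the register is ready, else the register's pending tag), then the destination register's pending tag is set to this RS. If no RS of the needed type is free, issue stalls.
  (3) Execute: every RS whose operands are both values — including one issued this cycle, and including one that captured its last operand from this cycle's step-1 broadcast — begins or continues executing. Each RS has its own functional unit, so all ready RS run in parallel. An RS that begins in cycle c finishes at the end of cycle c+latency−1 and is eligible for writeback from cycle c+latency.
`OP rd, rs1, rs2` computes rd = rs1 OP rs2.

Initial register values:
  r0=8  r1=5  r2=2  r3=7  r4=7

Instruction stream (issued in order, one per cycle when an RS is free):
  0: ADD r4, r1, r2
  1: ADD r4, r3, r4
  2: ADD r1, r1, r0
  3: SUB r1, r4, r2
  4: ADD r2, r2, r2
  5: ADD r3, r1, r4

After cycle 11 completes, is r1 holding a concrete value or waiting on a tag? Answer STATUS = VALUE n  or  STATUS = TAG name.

STATUS = VALUE 12

c1: issue ADD r4<-Add1 | r0:8,r1:5,r2:2,r3:7,r4:Add1
c2: issue ADD r4<-Add2 | r0:8,r1:5,r2:2,r3:7,r4:Add2
c3: stall | r0:8,r1:5,r2:2,r3:7,r4:Add2
c4: CDB Add1=7; issue ADD r1<-Add1 | r0:8,r1:Add1,r2:2,r3:7,r4:Add2
c5: stall | r0:8,r1:Add1,r2:2,r3:7,r4:Add2
c6: stall | r0:8,r1:Add1,r2:2,r3:7,r4:Add2
c7: CDB Add1=13; issue SUB r1<-Add1 | r0:8,r1:Add1,r2:2,r3:7,r4:Add2
c8: CDB Add2=14; issue ADD r2<-Add2 | r0:8,r1:Add1,r2:Add2,r3:7,r4:14
c9: stall | r0:8,r1:Add1,r2:Add2,r3:7,r4:14
c10: stall | r0:8,r1:Add1,r2:Add2,r3:7,r4:14
c11: CDB Add1=12; issue ADD r3<-Add1 | r0:8,r1:12,r2:Add2,r3:Add1,r4:14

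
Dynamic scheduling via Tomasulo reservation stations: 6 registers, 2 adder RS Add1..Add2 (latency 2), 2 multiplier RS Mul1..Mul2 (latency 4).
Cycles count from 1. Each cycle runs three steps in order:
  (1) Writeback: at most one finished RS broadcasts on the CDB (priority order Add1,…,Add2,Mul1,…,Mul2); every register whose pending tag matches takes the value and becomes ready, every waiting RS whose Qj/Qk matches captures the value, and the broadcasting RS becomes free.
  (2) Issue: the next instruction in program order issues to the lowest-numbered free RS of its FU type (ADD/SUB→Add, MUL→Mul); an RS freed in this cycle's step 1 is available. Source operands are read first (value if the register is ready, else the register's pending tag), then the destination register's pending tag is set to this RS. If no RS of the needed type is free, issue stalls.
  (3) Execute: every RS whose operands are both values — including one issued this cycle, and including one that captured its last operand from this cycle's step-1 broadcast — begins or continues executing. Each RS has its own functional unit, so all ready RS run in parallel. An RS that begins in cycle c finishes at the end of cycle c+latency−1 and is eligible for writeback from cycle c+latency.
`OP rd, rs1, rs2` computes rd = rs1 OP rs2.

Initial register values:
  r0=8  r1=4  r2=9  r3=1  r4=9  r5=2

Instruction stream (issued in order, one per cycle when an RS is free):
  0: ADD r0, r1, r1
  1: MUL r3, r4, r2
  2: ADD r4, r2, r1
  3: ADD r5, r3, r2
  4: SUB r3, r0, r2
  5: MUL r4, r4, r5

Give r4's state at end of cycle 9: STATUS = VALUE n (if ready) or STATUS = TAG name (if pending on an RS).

  c1: issue ADD r0<-Add1  regs: r0:Add1,r1:4,r2:9,r3:1,r4:9,r5:2
  c2: issue MUL r3<-Mul1  regs: r0:Add1,r1:4,r2:9,r3:Mul1,r4:9,r5:2
  c3: CDB Add1=8; issue ADD r4<-Add1  regs: r0:8,r1:4,r2:9,r3:Mul1,r4:Add1,r5:2
  c4: issue ADD r5<-Add2  regs: r0:8,r1:4,r2:9,r3:Mul1,r4:Add1,r5:Add2
  c5: CDB Add1=13; issue SUB r3<-Add1  regs: r0:8,r1:4,r2:9,r3:Add1,r4:13,r5:Add2
  c6: CDB Mul1=81; issue MUL r4<-Mul1  regs: r0:8,r1:4,r2:9,r3:Add1,r4:Mul1,r5:Add2
  c7: CDB Add1=-1  regs: r0:8,r1:4,r2:9,r3:-1,r4:Mul1,r5:Add2
  c8: CDB Add2=90  regs: r0:8,r1:4,r2:9,r3:-1,r4:Mul1,r5:90
  c9: -  regs: r0:8,r1:4,r2:9,r3:-1,r4:Mul1,r5:90

STATUS = TAG Mul1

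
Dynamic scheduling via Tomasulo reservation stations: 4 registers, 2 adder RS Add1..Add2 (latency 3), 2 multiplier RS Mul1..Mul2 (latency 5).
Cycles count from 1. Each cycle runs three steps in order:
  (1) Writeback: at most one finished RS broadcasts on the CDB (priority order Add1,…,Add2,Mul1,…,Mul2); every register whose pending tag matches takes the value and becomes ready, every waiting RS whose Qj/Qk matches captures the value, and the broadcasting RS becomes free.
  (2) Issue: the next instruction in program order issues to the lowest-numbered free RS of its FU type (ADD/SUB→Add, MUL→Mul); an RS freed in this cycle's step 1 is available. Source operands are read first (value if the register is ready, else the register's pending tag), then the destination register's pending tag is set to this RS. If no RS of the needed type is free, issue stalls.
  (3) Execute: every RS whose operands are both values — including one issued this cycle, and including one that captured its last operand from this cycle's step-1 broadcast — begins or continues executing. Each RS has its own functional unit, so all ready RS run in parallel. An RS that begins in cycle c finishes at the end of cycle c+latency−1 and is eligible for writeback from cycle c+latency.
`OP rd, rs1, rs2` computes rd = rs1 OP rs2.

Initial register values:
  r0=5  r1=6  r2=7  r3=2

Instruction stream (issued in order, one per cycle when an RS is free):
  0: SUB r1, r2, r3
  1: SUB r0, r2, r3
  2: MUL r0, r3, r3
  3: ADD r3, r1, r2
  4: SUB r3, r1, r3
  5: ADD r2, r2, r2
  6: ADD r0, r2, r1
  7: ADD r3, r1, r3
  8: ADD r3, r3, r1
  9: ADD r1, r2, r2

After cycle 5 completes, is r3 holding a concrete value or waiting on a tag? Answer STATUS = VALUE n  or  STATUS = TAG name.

STATUS = TAG Add2

  c1: issue SUB r1<-Add1  regs: r0:5,r1:Add1,r2:7,r3:2
  c2: issue SUB r0<-Add2  regs: r0:Add2,r1:Add1,r2:7,r3:2
  c3: issue MUL r0<-Mul1  regs: r0:Mul1,r1:Add1,r2:7,r3:2
  c4: CDB Add1=5; issue ADD r3<-Add1  regs: r0:Mul1,r1:5,r2:7,r3:Add1
  c5: CDB Add2=5; issue SUB r3<-Add2  regs: r0:Mul1,r1:5,r2:7,r3:Add2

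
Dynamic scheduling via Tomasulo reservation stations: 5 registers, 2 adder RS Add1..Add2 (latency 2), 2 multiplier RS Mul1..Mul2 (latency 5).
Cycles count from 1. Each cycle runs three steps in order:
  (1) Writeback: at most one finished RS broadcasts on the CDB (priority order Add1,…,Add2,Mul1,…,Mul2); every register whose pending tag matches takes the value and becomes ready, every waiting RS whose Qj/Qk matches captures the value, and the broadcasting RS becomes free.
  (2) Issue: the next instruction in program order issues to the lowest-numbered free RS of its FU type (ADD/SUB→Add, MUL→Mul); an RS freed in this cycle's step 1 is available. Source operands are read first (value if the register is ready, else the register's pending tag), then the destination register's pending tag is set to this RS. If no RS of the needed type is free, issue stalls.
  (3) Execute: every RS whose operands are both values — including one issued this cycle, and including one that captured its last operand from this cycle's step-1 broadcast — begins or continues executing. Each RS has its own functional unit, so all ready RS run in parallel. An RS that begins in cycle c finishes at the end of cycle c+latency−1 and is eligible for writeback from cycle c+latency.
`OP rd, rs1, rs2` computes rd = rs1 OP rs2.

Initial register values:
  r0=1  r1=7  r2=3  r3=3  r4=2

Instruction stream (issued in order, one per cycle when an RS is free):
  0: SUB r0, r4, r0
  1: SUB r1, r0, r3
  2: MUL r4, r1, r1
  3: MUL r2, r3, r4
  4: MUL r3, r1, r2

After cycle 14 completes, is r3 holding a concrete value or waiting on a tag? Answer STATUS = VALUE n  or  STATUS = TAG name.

STATUS = TAG Mul1

  c1: issue SUB r0<-Add1  regs: r0:Add1,r1:7,r2:3,r3:3,r4:2
  c2: issue SUB r1<-Add2  regs: r0:Add1,r1:Add2,r2:3,r3:3,r4:2
  c3: CDB Add1=1; issue MUL r4<-Mul1  regs: r0:1,r1:Add2,r2:3,r3:3,r4:Mul1
  c4: issue MUL r2<-Mul2  regs: r0:1,r1:Add2,r2:Mul2,r3:3,r4:Mul1
  c5: CDB Add2=-2; stall  regs: r0:1,r1:-2,r2:Mul2,r3:3,r4:Mul1
  c6: stall  regs: r0:1,r1:-2,r2:Mul2,r3:3,r4:Mul1
  c7: stall  regs: r0:1,r1:-2,r2:Mul2,r3:3,r4:Mul1
  c8: stall  regs: r0:1,r1:-2,r2:Mul2,r3:3,r4:Mul1
  c9: stall  regs: r0:1,r1:-2,r2:Mul2,r3:3,r4:Mul1
  c10: CDB Mul1=4; issue MUL r3<-Mul1  regs: r0:1,r1:-2,r2:Mul2,r3:Mul1,r4:4
  c11: -  regs: r0:1,r1:-2,r2:Mul2,r3:Mul1,r4:4
  c12: -  regs: r0:1,r1:-2,r2:Mul2,r3:Mul1,r4:4
  c13: -  regs: r0:1,r1:-2,r2:Mul2,r3:Mul1,r4:4
  c14: -  regs: r0:1,r1:-2,r2:Mul2,r3:Mul1,r4:4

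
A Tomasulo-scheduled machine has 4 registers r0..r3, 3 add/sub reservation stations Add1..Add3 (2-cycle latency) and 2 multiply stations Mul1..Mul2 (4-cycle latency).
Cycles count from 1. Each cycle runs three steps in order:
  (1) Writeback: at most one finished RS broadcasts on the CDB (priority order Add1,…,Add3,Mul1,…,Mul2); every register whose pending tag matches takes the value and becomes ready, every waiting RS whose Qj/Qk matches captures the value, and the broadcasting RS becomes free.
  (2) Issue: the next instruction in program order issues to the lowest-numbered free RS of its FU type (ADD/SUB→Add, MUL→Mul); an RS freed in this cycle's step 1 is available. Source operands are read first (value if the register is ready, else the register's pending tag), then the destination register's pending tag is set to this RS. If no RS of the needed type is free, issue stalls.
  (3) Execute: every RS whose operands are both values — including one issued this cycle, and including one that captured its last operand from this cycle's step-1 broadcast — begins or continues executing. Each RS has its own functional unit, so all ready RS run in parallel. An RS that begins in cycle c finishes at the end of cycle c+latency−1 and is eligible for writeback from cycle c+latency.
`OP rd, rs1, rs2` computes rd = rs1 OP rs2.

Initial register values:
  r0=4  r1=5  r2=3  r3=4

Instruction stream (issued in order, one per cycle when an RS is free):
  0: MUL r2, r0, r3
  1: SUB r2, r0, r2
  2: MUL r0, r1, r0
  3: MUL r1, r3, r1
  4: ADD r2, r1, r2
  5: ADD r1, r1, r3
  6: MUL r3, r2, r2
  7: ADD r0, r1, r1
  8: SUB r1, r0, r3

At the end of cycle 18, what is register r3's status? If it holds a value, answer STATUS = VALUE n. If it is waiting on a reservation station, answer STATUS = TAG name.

  c1: issue MUL r2<-Mul1  regs: r0:4,r1:5,r2:Mul1,r3:4
  c2: issue SUB r2<-Add1  regs: r0:4,r1:5,r2:Add1,r3:4
  c3: issue MUL r0<-Mul2  regs: r0:Mul2,r1:5,r2:Add1,r3:4
  c4: stall  regs: r0:Mul2,r1:5,r2:Add1,r3:4
  c5: CDB Mul1=16; issue MUL r1<-Mul1  regs: r0:Mul2,r1:Mul1,r2:Add1,r3:4
  c6: issue ADD r2<-Add2  regs: r0:Mul2,r1:Mul1,r2:Add2,r3:4
  c7: CDB Add1=-12; issue ADD r1<-Add1  regs: r0:Mul2,r1:Add1,r2:Add2,r3:4
  c8: CDB Mul2=20; issue MUL r3<-Mul2  regs: r0:20,r1:Add1,r2:Add2,r3:Mul2
  c9: CDB Mul1=20; issue ADD r0<-Add3  regs: r0:Add3,r1:Add1,r2:Add2,r3:Mul2
  c10: stall  regs: r0:Add3,r1:Add1,r2:Add2,r3:Mul2
  c11: CDB Add1=24; issue SUB r1<-Add1  regs: r0:Add3,r1:Add1,r2:Add2,r3:Mul2
  c12: CDB Add2=8  regs: r0:Add3,r1:Add1,r2:8,r3:Mul2
  c13: CDB Add3=48  regs: r0:48,r1:Add1,r2:8,r3:Mul2
  c14: -  regs: r0:48,r1:Add1,r2:8,r3:Mul2
  c15: -  regs: r0:48,r1:Add1,r2:8,r3:Mul2
  c16: CDB Mul2=64  regs: r0:48,r1:Add1,r2:8,r3:64
  c17: -  regs: r0:48,r1:Add1,r2:8,r3:64
  c18: CDB Add1=-16  regs: r0:48,r1:-16,r2:8,r3:64

STATUS = VALUE 64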